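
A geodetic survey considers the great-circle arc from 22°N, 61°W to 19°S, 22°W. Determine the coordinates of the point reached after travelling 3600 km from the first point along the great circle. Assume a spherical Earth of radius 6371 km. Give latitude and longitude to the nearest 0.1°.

The haversine formula gives a central angle δ ≈ 0.977 rad (56.0°) between the endpoints. The total great-circle distance is δ·R ≈ 0.977 × 6371 ≈ 6226 km, so the target fraction is f = 3600/6226 ≈ 0.578.
Interpolate at f ≈ 0.578 with slerp weights a = sin((1−f)δ)/sin δ ≈ 0.483, b = sin(fδ)/sin δ ≈ 0.646.
p = a·p₁ + b·p₂ ≈ (0.784, -0.621, -0.029); φ = arcsin(p_z) ≈ -1.68°, λ = atan2(p_y, p_x) ≈ -38.38°.

≈ 1.7°S, 38.4°W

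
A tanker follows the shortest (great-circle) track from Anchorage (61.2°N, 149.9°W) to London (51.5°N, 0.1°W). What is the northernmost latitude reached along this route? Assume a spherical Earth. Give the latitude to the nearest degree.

≈ 80°N

The great circle lies in the plane with unit normal n̂ = (p₁ × p₂)/|p₁ × p₂|.
Here n̂_z ≈ +0.167; the vertex latitude is φ_max = arccos|n̂_z| ≈ 80.4°.
Check via Clairaut: cos φ_max = |cos φ₁| · sin C = cos(61.2°)·sin(20.3°) ≈ 0.167, again giving ≈ 80.4°.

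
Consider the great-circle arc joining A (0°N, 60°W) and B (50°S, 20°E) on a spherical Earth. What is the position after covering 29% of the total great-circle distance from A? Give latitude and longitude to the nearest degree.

Convert each endpoint to a unit vector on the sphere (x = cos φ cos λ, y = cos φ sin λ, z = sin φ).
The central angle between the endpoints is δ = arccos(p₁·p₂) ≈ 1.459 rad (83.6°).
Interpolate at f = 0.29 with slerp weights a = sin((1−f)δ)/sin δ ≈ 0.866, b = sin(fδ)/sin δ ≈ 0.413.
p = a·p₁ + b·p₂ ≈ (0.682, -0.659, -0.317); φ = arcsin(p_z) ≈ -18.45°, λ = atan2(p_y, p_x) ≈ -44.00°.

≈ (18°S, 44°W)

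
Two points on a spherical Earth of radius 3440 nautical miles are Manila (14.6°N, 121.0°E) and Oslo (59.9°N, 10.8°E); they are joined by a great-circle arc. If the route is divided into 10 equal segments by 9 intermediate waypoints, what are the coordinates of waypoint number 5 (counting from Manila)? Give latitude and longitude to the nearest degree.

The haversine formula gives a central angle δ ≈ 1.520 rad (87.1°) between the endpoints.
Interpolate at f = 5/10 with slerp weights a = sin((1−f)δ)/sin δ ≈ 0.690, b = sin(fδ)/sin δ ≈ 0.690.
p = a·p₁ + b·p₂ ≈ (-0.004, 0.637, 0.771); φ = arcsin(p_z) ≈ 50.42°, λ = atan2(p_y, p_x) ≈ 90.36°.

≈ 50°N, 90°E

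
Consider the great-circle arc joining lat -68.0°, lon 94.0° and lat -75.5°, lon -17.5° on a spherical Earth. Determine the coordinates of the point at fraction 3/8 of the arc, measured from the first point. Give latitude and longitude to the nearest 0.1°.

Convert each endpoint to a unit vector on the sphere (x = cos φ cos λ, y = cos φ sin λ, z = sin φ).
The central angle between the endpoints is δ = arccos(p₁·p₂) ≈ 0.529 rad (30.3°).
Interpolate at f = 3/8 with slerp weights a = sin((1−f)δ)/sin δ ≈ 0.643, b = sin(fδ)/sin δ ≈ 0.391.
p = a·p₁ + b·p₂ ≈ (0.076, 0.211, -0.974); φ = arcsin(p_z) ≈ -77.03°, λ = atan2(p_y, p_x) ≈ 70.08°.

≈ lat -77.0°, lon 70.1°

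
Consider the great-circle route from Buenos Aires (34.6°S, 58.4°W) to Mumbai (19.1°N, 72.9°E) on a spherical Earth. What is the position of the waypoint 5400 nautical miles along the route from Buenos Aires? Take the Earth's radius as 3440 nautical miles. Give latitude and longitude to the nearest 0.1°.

Write both endpoints as unit vectors p₁, p₂ with components (cos φ cos λ, cos φ sin λ, sin φ).
The central angle between the endpoints is δ = arccos(p₁·p₂) ≈ 2.345 rad (134.4°). The total great-circle distance is δ·R ≈ 2.345 × 3440 ≈ 8067 nmi, so the target fraction is f = 5400/8067 ≈ 0.669.
Interpolate at f ≈ 0.669 with slerp weights a = sin((1−f)δ)/sin δ ≈ 0.979, b = sin(fδ)/sin δ ≈ 1.399.
p = a·p₁ + b·p₂ ≈ (0.811, 0.577, -0.098); φ = arcsin(p_z) ≈ -5.64°, λ = atan2(p_y, p_x) ≈ 35.43°.

≈ (5.6°S, 35.4°E)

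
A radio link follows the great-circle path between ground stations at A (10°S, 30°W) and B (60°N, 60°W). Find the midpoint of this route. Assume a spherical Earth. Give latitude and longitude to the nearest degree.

≈ (26°N, 40°W)

Write both endpoints as unit vectors p₁, p₂ with components (cos φ cos λ, cos φ sin λ, sin φ).
The central angle between the endpoints is δ = arccos(p₁·p₂) ≈ 1.291 rad (74.0°).
Interpolate at f = 1/2 with slerp weights a = sin((1−f)δ)/sin δ ≈ 0.626, b = sin(fδ)/sin δ ≈ 0.626.
p = a·p₁ + b·p₂ ≈ (0.690, -0.579, 0.433); φ = arcsin(p_z) ≈ 25.68°, λ = atan2(p_y, p_x) ≈ -40.00°.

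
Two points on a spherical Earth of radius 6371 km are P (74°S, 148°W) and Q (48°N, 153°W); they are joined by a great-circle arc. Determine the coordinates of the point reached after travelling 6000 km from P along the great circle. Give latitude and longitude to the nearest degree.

≈ (20°S, 151°W)

Write both endpoints as unit vectors p₁, p₂ with components (cos φ cos λ, cos φ sin λ, sin φ).
The central angle between the endpoints is δ = arccos(p₁·p₂) ≈ 2.130 rad (122.0°). The total great-circle distance is δ·R ≈ 2.130 × 6371 ≈ 13571 km, so the target fraction is f = 6000/13571 ≈ 0.442.
Interpolate at f ≈ 0.442 with slerp weights a = sin((1−f)δ)/sin δ ≈ 1.095, b = sin(fδ)/sin δ ≈ 0.954.
p = a·p₁ + b·p₂ ≈ (-0.825, -0.450, -0.343); φ = arcsin(p_z) ≈ -20.07°, λ = atan2(p_y, p_x) ≈ -151.40°.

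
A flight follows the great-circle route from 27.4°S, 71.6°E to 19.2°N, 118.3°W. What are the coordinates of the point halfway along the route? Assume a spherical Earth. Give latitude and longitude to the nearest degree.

Write both endpoints as unit vectors p₁, p₂ with components (cos φ cos λ, cos φ sin λ, sin φ).
The central angle between the endpoints is δ = arccos(p₁·p₂) ≈ 2.928 rad (167.8°).
Interpolate at f = 1/2 with slerp weights a = sin((1−f)δ)/sin δ ≈ 4.692, b = sin(fδ)/sin δ ≈ 4.692.
p = a·p₁ + b·p₂ ≈ (-0.786, 0.051, -0.616); φ = arcsin(p_z) ≈ -38.04°, λ = atan2(p_y, p_x) ≈ 176.27°.

≈ 38°S, 176°E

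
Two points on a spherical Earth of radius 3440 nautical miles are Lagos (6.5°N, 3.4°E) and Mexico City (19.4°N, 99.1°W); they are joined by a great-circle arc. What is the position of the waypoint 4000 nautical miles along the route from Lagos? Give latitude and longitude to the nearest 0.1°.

From cos δ = sin φ₁ sin φ₂ + cos φ₁ cos φ₂ cos Δλ, the central angle is δ ≈ 1.737 rad (99.5°). The total great-circle distance is δ·R ≈ 1.737 × 3440 ≈ 5975 nmi, so the target fraction is f = 4000/5975 ≈ 0.670.
Interpolate at f ≈ 0.670 with slerp weights a = sin((1−f)δ)/sin δ ≈ 0.551, b = sin(fδ)/sin δ ≈ 0.931.
p = a·p₁ + b·p₂ ≈ (0.407, -0.834, 0.371); φ = arcsin(p_z) ≈ 21.81°, λ = atan2(p_y, p_x) ≈ -63.98°.

≈ (21.8°N, 64.0°W)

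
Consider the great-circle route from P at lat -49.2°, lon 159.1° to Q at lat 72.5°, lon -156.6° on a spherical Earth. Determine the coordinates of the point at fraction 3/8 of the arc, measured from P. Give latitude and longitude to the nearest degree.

From cos δ = sin φ₁ sin φ₂ + cos φ₁ cos φ₂ cos Δλ, the central angle is δ ≈ 2.191 rad (125.5°).
Interpolate at f = 3/8 with slerp weights a = sin((1−f)δ)/sin δ ≈ 1.204, b = sin(fδ)/sin δ ≈ 0.900.
p = a·p₁ + b·p₂ ≈ (-0.983, 0.173, -0.053); φ = arcsin(p_z) ≈ -3.05°, λ = atan2(p_y, p_x) ≈ 170.01°.

≈ lat -3°, lon 170°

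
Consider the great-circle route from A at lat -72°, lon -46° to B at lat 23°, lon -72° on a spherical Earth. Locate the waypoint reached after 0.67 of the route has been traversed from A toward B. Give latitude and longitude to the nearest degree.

Write both endpoints as unit vectors p₁, p₂ with components (cos φ cos λ, cos φ sin λ, sin φ).
The central angle between the endpoints is δ = arccos(p₁·p₂) ≈ 1.687 rad (96.7°).
Interpolate at f = 0.67 with slerp weights a = sin((1−f)δ)/sin δ ≈ 0.532, b = sin(fδ)/sin δ ≈ 0.911.
p = a·p₁ + b·p₂ ≈ (0.373, -0.916, -0.150); φ = arcsin(p_z) ≈ -8.63°, λ = atan2(p_y, p_x) ≈ -67.82°.

≈ lat -9°, lon -68°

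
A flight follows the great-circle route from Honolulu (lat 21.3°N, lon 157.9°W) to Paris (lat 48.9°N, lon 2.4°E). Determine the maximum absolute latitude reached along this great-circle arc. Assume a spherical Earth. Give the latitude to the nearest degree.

≈ 77°N

The great circle lies in the plane with unit normal n̂ = (p₁ × p₂)/|p₁ × p₂|.
Here n̂_z ≈ +0.217; the vertex latitude is φ_max = arccos|n̂_z| ≈ 77.5°.
Check via Clairaut: cos φ_max = |cos φ₁| · sin C = cos(21.3°)·sin(13.4°) ≈ 0.217, again giving ≈ 77.5°.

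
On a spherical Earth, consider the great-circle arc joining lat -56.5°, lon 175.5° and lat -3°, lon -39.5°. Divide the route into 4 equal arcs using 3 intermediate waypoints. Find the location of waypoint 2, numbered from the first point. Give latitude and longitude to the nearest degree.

Write both endpoints as unit vectors p₁, p₂ with components (cos φ cos λ, cos φ sin λ, sin φ).
The central angle between the endpoints is δ = arccos(p₁·p₂) ≈ 1.991 rad (114.1°).
Interpolate at f = 2/4 with slerp weights a = sin((1−f)δ)/sin δ ≈ 0.919, b = sin(fδ)/sin δ ≈ 0.919.
p = a·p₁ + b·p₂ ≈ (0.202, -0.544, -0.814); φ = arcsin(p_z) ≈ -54.52°, λ = atan2(p_y, p_x) ≈ -69.58°.

≈ lat -55°, lon -70°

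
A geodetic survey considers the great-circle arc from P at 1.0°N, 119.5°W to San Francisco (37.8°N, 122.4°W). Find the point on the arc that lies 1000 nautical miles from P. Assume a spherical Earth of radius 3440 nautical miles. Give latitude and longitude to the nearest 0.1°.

≈ 17.6°N, 120.6°W

From cos δ = sin φ₁ sin φ₂ + cos φ₁ cos φ₂ cos Δλ, the central angle is δ ≈ 0.644 rad (36.9°). The total great-circle distance is δ·R ≈ 0.644 × 3440 ≈ 2215 nmi, so the target fraction is f = 1000/2215 ≈ 0.451.
Interpolate at f ≈ 0.451 with slerp weights a = sin((1−f)δ)/sin δ ≈ 0.576, b = sin(fδ)/sin δ ≈ 0.477.
p = a·p₁ + b·p₂ ≈ (-0.486, -0.820, 0.303); φ = arcsin(p_z) ≈ 17.62°, λ = atan2(p_y, p_x) ≈ -120.65°.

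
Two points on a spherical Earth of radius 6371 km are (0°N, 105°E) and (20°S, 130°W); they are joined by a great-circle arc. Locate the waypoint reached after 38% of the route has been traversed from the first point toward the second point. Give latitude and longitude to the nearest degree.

From cos δ = sin φ₁ sin φ₂ + cos φ₁ cos φ₂ cos Δλ, the central angle is δ ≈ 2.140 rad (122.6°).
Interpolate at f = 0.38 with slerp weights a = sin((1−f)δ)/sin δ ≈ 1.152, b = sin(fδ)/sin δ ≈ 0.863.
p = a·p₁ + b·p₂ ≈ (-0.819, 0.492, -0.295); φ = arcsin(p_z) ≈ -17.16°, λ = atan2(p_y, p_x) ≈ 149.01°.

≈ (17°S, 149°E)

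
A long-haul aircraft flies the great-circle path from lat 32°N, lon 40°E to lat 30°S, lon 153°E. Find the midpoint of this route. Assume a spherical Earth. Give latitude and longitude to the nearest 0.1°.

≈ lat 1.8°N, lon 97.4°E

The haversine formula gives a central angle δ ≈ 2.155 rad (123.5°) between the endpoints.
Interpolate at f = 1/2 with slerp weights a = sin((1−f)δ)/sin δ ≈ 1.056, b = sin(fδ)/sin δ ≈ 1.056.
p = a·p₁ + b·p₂ ≈ (-0.129, 0.991, 0.032); φ = arcsin(p_z) ≈ 1.81°, λ = atan2(p_y, p_x) ≈ 97.41°.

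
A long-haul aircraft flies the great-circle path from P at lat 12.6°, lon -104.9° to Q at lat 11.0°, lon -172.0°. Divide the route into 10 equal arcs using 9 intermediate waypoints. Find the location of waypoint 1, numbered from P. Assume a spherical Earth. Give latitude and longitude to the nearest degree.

Write both endpoints as unit vectors p₁, p₂ with components (cos φ cos λ, cos φ sin λ, sin φ).
The central angle between the endpoints is δ = arccos(p₁·p₂) ≈ 1.144 rad (65.5°).
Interpolate at f = 1/10 with slerp weights a = sin((1−f)δ)/sin δ ≈ 0.942, b = sin(fδ)/sin δ ≈ 0.125.
p = a·p₁ + b·p₂ ≈ (-0.358, -0.905, 0.229); φ = arcsin(p_z) ≈ 13.26°, λ = atan2(p_y, p_x) ≈ -111.59°.

≈ lat 13°, lon -112°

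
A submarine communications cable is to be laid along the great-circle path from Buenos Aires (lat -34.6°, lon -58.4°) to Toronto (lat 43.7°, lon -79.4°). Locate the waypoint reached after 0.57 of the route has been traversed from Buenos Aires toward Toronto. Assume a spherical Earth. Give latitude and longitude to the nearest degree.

The haversine formula gives a central angle δ ≈ 1.407 rad (80.6°) between the endpoints.
Interpolate at f = 0.57 with slerp weights a = sin((1−f)δ)/sin δ ≈ 0.576, b = sin(fδ)/sin δ ≈ 0.728.
p = a·p₁ + b·p₂ ≈ (0.345, -0.922, 0.176); φ = arcsin(p_z) ≈ 10.13°, λ = atan2(p_y, p_x) ≈ -69.45°.

≈ lat 10°, lon -69°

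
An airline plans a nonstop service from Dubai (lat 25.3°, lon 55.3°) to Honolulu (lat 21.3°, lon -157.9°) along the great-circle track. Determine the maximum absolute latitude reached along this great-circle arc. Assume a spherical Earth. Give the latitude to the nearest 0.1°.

≈ 56.5°

The great circle lies in the plane with unit normal n̂ = (p₁ × p₂)/|p₁ × p₂|.
Here n̂_z ≈ +0.552; the vertex latitude is φ_max = arccos|n̂_z| ≈ 56.5°.
Check via Clairaut: cos φ_max = |cos φ₁| · sin C = cos(25.3°)·sin(37.6°) ≈ 0.552, again giving ≈ 56.5°.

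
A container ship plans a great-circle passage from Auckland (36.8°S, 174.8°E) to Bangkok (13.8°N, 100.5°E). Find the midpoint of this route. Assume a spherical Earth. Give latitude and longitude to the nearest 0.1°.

From cos δ = sin φ₁ sin φ₂ + cos φ₁ cos φ₂ cos Δλ, the central angle is δ ≈ 1.503 rad (86.1°).
Interpolate at f = 1/2 with slerp weights a = sin((1−f)δ)/sin δ ≈ 0.684, b = sin(fδ)/sin δ ≈ 0.684.
p = a·p₁ + b·p₂ ≈ (-0.667, 0.703, -0.247); φ = arcsin(p_z) ≈ -14.28°, λ = atan2(p_y, p_x) ≈ 133.48°.

≈ 14.3°S, 133.5°E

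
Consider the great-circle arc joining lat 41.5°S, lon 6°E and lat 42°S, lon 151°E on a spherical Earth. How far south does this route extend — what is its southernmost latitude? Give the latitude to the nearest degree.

The great circle lies in the plane with unit normal n̂ = (p₁ × p₂)/|p₁ × p₂|.
Here n̂_z ≈ +0.319; the vertex latitude is φ_max = arccos|n̂_z| ≈ 71.4°.

≈ 71°S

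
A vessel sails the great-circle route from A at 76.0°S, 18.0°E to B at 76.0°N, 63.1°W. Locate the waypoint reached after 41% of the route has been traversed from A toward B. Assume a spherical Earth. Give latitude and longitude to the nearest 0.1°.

From cos δ = sin φ₁ sin φ₂ + cos φ₁ cos φ₂ cos Δλ, the central angle is δ ≈ 2.772 rad (158.8°).
Interpolate at f = 0.41 with slerp weights a = sin((1−f)δ)/sin δ ≈ 2.761, b = sin(fδ)/sin δ ≈ 2.510.
p = a·p₁ + b·p₂ ≈ (0.910, -0.335, -0.244); φ = arcsin(p_z) ≈ -14.11°, λ = atan2(p_y, p_x) ≈ -20.22°.

≈ 14.1°S, 20.2°W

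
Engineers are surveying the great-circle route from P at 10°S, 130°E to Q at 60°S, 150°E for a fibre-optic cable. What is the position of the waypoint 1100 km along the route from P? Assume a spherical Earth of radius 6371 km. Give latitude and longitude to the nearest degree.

Write both endpoints as unit vectors p₁, p₂ with components (cos φ cos λ, cos φ sin λ, sin φ).
The central angle between the endpoints is δ = arccos(p₁·p₂) ≈ 0.911 rad (52.2°). The total great-circle distance is δ·R ≈ 0.911 × 6371 ≈ 5803 km, so the target fraction is f = 1100/5803 ≈ 0.190.
Interpolate at f ≈ 0.190 with slerp weights a = sin((1−f)δ)/sin δ ≈ 0.852, b = sin(fδ)/sin δ ≈ 0.217.
p = a·p₁ + b·p₂ ≈ (-0.633, 0.697, -0.336); φ = arcsin(p_z) ≈ -19.65°, λ = atan2(p_y, p_x) ≈ 132.26°.

≈ 20°S, 132°E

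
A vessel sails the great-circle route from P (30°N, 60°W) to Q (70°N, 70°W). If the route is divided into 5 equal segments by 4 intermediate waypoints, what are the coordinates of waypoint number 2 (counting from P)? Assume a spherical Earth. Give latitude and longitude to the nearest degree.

≈ (46°N, 62°W)

The haversine formula gives a central angle δ ≈ 0.705 rad (40.4°) between the endpoints.
Interpolate at f = 2/5 with slerp weights a = sin((1−f)δ)/sin δ ≈ 0.633, b = sin(fδ)/sin δ ≈ 0.429.
p = a·p₁ + b·p₂ ≈ (0.325, -0.613, 0.720); φ = arcsin(p_z) ≈ 46.08°, λ = atan2(p_y, p_x) ≈ -62.11°.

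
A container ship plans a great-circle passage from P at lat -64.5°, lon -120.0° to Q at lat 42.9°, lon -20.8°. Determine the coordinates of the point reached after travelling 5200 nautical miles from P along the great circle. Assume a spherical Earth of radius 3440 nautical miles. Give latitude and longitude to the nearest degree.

Convert each endpoint to a unit vector on the sphere (x = cos φ cos λ, y = cos φ sin λ, z = sin φ).
The central angle between the endpoints is δ = arccos(p₁·p₂) ≈ 2.298 rad (131.7°). The total great-circle distance is δ·R ≈ 2.298 × 3440 ≈ 7905 nmi, so the target fraction is f = 5200/7905 ≈ 0.658.
Interpolate at f ≈ 0.658 with slerp weights a = sin((1−f)δ)/sin δ ≈ 0.948, b = sin(fδ)/sin δ ≈ 1.336.
p = a·p₁ + b·p₂ ≈ (0.711, -0.701, 0.054); φ = arcsin(p_z) ≈ 3.12°, λ = atan2(p_y, p_x) ≈ -44.58°.

≈ lat 3°, lon -45°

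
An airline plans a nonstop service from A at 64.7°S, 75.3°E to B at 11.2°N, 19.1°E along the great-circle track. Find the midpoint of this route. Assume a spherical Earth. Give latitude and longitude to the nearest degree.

From cos δ = sin φ₁ sin φ₂ + cos φ₁ cos φ₂ cos Δλ, the central angle is δ ≈ 1.513 rad (86.7°).
Interpolate at f = 1/2 with slerp weights a = sin((1−f)δ)/sin δ ≈ 0.688, b = sin(fδ)/sin δ ≈ 0.688.
p = a·p₁ + b·p₂ ≈ (0.712, 0.505, -0.488); φ = arcsin(p_z) ≈ -29.21°, λ = atan2(p_y, p_x) ≈ 35.35°.

≈ 29°S, 35°E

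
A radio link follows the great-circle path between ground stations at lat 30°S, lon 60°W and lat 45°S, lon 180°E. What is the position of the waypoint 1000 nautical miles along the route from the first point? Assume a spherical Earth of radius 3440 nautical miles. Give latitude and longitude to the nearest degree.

Convert each endpoint to a unit vector on the sphere (x = cos φ cos λ, y = cos φ sin λ, z = sin φ).
The central angle between the endpoints is δ = arccos(p₁·p₂) ≈ 1.523 rad (87.3°). The total great-circle distance is δ·R ≈ 1.523 × 3440 ≈ 5241 nmi, so the target fraction is f = 1000/5241 ≈ 0.191.
Interpolate at f ≈ 0.191 with slerp weights a = sin((1−f)δ)/sin δ ≈ 0.944, b = sin(fδ)/sin δ ≈ 0.287.
p = a·p₁ + b·p₂ ≈ (0.206, -0.708, -0.675); φ = arcsin(p_z) ≈ -42.46°, λ = atan2(p_y, p_x) ≈ -73.78°.

≈ lat 42°S, lon 74°W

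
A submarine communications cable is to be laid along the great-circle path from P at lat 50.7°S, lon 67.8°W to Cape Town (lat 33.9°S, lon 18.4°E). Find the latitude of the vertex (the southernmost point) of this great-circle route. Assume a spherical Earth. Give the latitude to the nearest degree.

The great circle lies in the plane with unit normal n̂ = (p₁ × p₂)/|p₁ × p₂|.
Here n̂_z ≈ +0.593; the vertex latitude is φ_max = arccos|n̂_z| ≈ 53.6°.

≈ 54°S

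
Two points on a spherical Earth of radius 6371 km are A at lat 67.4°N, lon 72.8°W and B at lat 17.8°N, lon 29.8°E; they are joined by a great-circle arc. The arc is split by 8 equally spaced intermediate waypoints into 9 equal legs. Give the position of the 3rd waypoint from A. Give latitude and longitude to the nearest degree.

From cos δ = sin φ₁ sin φ₂ + cos φ₁ cos φ₂ cos Δλ, the central angle is δ ≈ 1.367 rad (78.3°).
Interpolate at f = 3/9 with slerp weights a = sin((1−f)δ)/sin δ ≈ 0.807, b = sin(fδ)/sin δ ≈ 0.449.
p = a·p₁ + b·p₂ ≈ (0.463, -0.084, 0.882); φ = arcsin(p_z) ≈ 61.94°, λ = atan2(p_y, p_x) ≈ -10.24°.

≈ lat 62°N, lon 10°W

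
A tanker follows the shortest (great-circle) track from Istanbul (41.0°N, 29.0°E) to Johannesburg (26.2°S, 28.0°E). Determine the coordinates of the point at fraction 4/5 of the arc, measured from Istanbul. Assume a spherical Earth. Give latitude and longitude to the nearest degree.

Convert each endpoint to a unit vector on the sphere (x = cos φ cos λ, y = cos φ sin λ, z = sin φ).
The central angle between the endpoints is δ = arccos(p₁·p₂) ≈ 1.173 rad (67.2°).
Interpolate at f = 4/5 with slerp weights a = sin((1−f)δ)/sin δ ≈ 0.252, b = sin(fδ)/sin δ ≈ 0.875.
p = a·p₁ + b·p₂ ≈ (0.860, 0.461, -0.221); φ = arcsin(p_z) ≈ -12.76°, λ = atan2(p_y, p_x) ≈ 28.20°.

≈ 13°S, 28°E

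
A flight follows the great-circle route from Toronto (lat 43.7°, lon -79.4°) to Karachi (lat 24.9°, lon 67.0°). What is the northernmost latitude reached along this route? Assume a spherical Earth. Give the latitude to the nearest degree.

The great circle lies in the plane with unit normal n̂ = (p₁ × p₂)/|p₁ × p₂|.
Here n̂_z ≈ +0.375; the vertex latitude is φ_max = arccos|n̂_z| ≈ 68.0°.
Check via Clairaut: cos φ_max = |cos φ₁| · sin C = cos(43.7°)·sin(31.3°) ≈ 0.375, again giving ≈ 68.0°.

≈ 68°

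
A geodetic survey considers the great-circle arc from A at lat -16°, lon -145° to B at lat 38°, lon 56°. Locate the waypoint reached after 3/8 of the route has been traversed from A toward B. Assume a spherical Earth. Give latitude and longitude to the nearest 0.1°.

≈ lat 29.9°, lon -179.5°

Convert each endpoint to a unit vector on the sphere (x = cos φ cos λ, y = cos φ sin λ, z = sin φ).
The central angle between the endpoints is δ = arccos(p₁·p₂) ≈ 2.640 rad (151.3°).
Interpolate at f = 3/8 with slerp weights a = sin((1−f)δ)/sin δ ≈ 2.074, b = sin(fδ)/sin δ ≈ 1.739.
p = a·p₁ + b·p₂ ≈ (-0.866, -0.007, 0.499); φ = arcsin(p_z) ≈ 29.94°, λ = atan2(p_y, p_x) ≈ -179.53°.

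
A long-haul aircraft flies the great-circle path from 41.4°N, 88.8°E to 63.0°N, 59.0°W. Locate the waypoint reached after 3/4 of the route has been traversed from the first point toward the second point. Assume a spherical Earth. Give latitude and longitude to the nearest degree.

Write both endpoints as unit vectors p₁, p₂ with components (cos φ cos λ, cos φ sin λ, sin φ).
The central angle between the endpoints is δ = arccos(p₁·p₂) ≈ 1.265 rad (72.5°).
Interpolate at f = 3/4 with slerp weights a = sin((1−f)δ)/sin δ ≈ 0.326, b = sin(fδ)/sin δ ≈ 0.852.
p = a·p₁ + b·p₂ ≈ (0.204, -0.087, 0.975); φ = arcsin(p_z) ≈ 77.16°, λ = atan2(p_y, p_x) ≈ -23.07°.

≈ 77°N, 23°W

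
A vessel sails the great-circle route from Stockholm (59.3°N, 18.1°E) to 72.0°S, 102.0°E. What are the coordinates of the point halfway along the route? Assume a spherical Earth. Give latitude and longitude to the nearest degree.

≈ 8°S, 48°E

Write both endpoints as unit vectors p₁, p₂ with components (cos φ cos λ, cos φ sin λ, sin φ).
The central angle between the endpoints is δ = arccos(p₁·p₂) ≈ 2.500 rad (143.2°).
Interpolate at f = 1/2 with slerp weights a = sin((1−f)δ)/sin δ ≈ 1.585, b = sin(fδ)/sin δ ≈ 1.585.
p = a·p₁ + b·p₂ ≈ (0.667, 0.731, -0.145); φ = arcsin(p_z) ≈ -8.31°, λ = atan2(p_y, p_x) ≈ 47.59°.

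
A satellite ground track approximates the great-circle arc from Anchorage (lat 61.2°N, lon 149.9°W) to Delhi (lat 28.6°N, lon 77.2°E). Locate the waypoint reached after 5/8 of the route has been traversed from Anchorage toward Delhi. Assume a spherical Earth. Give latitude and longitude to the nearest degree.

≈ lat 56°N, lon 96°E

The haversine formula gives a central angle δ ≈ 1.439 rad (82.4°) between the endpoints.
Interpolate at f = 5/8 with slerp weights a = sin((1−f)δ)/sin δ ≈ 0.518, b = sin(fδ)/sin δ ≈ 0.790.
p = a·p₁ + b·p₂ ≈ (-0.062, 0.551, 0.832); φ = arcsin(p_z) ≈ 56.33°, λ = atan2(p_y, p_x) ≈ 96.46°.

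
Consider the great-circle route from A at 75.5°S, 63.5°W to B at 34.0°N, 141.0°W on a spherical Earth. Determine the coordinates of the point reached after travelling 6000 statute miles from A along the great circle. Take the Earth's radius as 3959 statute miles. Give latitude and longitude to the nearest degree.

≈ 2°N, 132°W

From cos δ = sin φ₁ sin φ₂ + cos φ₁ cos φ₂ cos Δλ, the central angle is δ ≈ 2.090 rad (119.8°). The total great-circle distance is δ·R ≈ 2.090 × 3959 ≈ 8276 mi, so the target fraction is f = 6000/8276 ≈ 0.725.
Interpolate at f ≈ 0.725 with slerp weights a = sin((1−f)δ)/sin δ ≈ 0.626, b = sin(fδ)/sin δ ≈ 1.150.
p = a·p₁ + b·p₂ ≈ (-0.671, -0.740, 0.037); φ = arcsin(p_z) ≈ 2.11°, λ = atan2(p_y, p_x) ≈ -132.19°.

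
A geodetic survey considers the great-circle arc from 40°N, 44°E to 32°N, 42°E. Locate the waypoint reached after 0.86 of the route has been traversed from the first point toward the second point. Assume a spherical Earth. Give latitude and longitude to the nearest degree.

Convert each endpoint to a unit vector on the sphere (x = cos φ cos λ, y = cos φ sin λ, z = sin φ).
The central angle between the endpoints is δ = arccos(p₁·p₂) ≈ 0.142 rad (8.2°).
Interpolate at f = 0.86 with slerp weights a = sin((1−f)δ)/sin δ ≈ 0.140, b = sin(fδ)/sin δ ≈ 0.861.
p = a·p₁ + b·p₂ ≈ (0.620, 0.563, 0.546); φ = arcsin(p_z) ≈ 33.12°, λ = atan2(p_y, p_x) ≈ 42.26°.

≈ 33°N, 42°E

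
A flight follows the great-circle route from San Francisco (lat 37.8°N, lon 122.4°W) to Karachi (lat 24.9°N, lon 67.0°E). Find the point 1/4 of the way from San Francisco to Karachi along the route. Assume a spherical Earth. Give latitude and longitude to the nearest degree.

Convert each endpoint to a unit vector on the sphere (x = cos φ cos λ, y = cos φ sin λ, z = sin φ).
The central angle between the endpoints is δ = arccos(p₁·p₂) ≈ 2.036 rad (116.7°).
Interpolate at f = 1/4 with slerp weights a = sin((1−f)δ)/sin δ ≈ 1.118, b = sin(fδ)/sin δ ≈ 0.545.
p = a·p₁ + b·p₂ ≈ (-0.280, -0.290, 0.915); φ = arcsin(p_z) ≈ 66.20°, λ = atan2(p_y, p_x) ≈ -133.95°.

≈ lat 66°N, lon 134°W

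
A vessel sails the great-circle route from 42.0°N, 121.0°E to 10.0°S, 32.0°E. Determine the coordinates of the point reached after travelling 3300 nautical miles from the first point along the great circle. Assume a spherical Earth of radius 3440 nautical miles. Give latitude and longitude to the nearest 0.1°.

≈ 17.3°N, 62.9°E

Convert each endpoint to a unit vector on the sphere (x = cos φ cos λ, y = cos φ sin λ, z = sin φ).
The central angle between the endpoints is δ = arccos(p₁·p₂) ≈ 1.674 rad (95.9°). The total great-circle distance is δ·R ≈ 1.674 × 3440 ≈ 5760 nmi, so the target fraction is f = 3300/5760 ≈ 0.573.
Interpolate at f ≈ 0.573 with slerp weights a = sin((1−f)δ)/sin δ ≈ 0.659, b = sin(fδ)/sin δ ≈ 0.823.
p = a·p₁ + b·p₂ ≈ (0.435, 0.850, 0.298); φ = arcsin(p_z) ≈ 17.35°, λ = atan2(p_y, p_x) ≈ 62.88°.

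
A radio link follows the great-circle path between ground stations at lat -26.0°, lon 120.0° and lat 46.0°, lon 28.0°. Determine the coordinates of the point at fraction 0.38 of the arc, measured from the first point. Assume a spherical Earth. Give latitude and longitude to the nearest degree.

From cos δ = sin φ₁ sin φ₂ + cos φ₁ cos φ₂ cos Δλ, the central angle is δ ≈ 1.915 rad (109.7°).
Interpolate at f = 0.38 with slerp weights a = sin((1−f)δ)/sin δ ≈ 0.985, b = sin(fδ)/sin δ ≈ 0.706.
p = a·p₁ + b·p₂ ≈ (-0.009, 0.997, 0.076); φ = arcsin(p_z) ≈ 4.38°, λ = atan2(p_y, p_x) ≈ 90.54°.

≈ lat 4°, lon 91°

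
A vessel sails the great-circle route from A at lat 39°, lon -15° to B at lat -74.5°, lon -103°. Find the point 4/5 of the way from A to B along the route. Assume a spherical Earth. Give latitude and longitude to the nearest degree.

Write both endpoints as unit vectors p₁, p₂ with components (cos φ cos λ, cos φ sin λ, sin φ).
The central angle between the endpoints is δ = arccos(p₁·p₂) ≈ 2.213 rad (126.8°).
Interpolate at f = 4/5 with slerp weights a = sin((1−f)δ)/sin δ ≈ 0.535, b = sin(fδ)/sin δ ≈ 1.224.
p = a·p₁ + b·p₂ ≈ (0.328, -0.426, -0.843); φ = arcsin(p_z) ≈ -57.46°, λ = atan2(p_y, p_x) ≈ -52.43°.

≈ lat -57°, lon -52°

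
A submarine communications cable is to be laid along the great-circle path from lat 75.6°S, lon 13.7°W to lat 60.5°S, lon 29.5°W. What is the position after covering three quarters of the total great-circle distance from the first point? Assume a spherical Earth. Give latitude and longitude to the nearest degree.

≈ lat 64°S, lon 27°W

From cos δ = sin φ₁ sin φ₂ + cos φ₁ cos φ₂ cos Δλ, the central angle is δ ≈ 0.281 rad (16.1°).
Interpolate at f = 3/4 with slerp weights a = sin((1−f)δ)/sin δ ≈ 0.253, b = sin(fδ)/sin δ ≈ 0.754.
p = a·p₁ + b·p₂ ≈ (0.384, -0.198, -0.902); φ = arcsin(p_z) ≈ -64.38°, λ = atan2(p_y, p_x) ≈ -27.23°.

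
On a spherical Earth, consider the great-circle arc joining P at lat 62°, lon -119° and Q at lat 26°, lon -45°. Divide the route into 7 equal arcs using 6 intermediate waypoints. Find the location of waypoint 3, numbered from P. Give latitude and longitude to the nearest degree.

Write both endpoints as unit vectors p₁, p₂ with components (cos φ cos λ, cos φ sin λ, sin φ).
The central angle between the endpoints is δ = arccos(p₁·p₂) ≈ 1.043 rad (59.8°).
Interpolate at f = 3/7 with slerp weights a = sin((1−f)δ)/sin δ ≈ 0.650, b = sin(fδ)/sin δ ≈ 0.500.
p = a·p₁ + b·p₂ ≈ (0.170, -0.585, 0.793); φ = arcsin(p_z) ≈ 52.48°, λ = atan2(p_y, p_x) ≈ -73.78°.

≈ lat 52°, lon -74°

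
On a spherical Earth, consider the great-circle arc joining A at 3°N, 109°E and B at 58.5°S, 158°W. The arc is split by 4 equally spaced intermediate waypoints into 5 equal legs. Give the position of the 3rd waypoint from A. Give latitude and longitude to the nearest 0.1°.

≈ 42.9°S, 145.5°E

The haversine formula gives a central angle δ ≈ 1.643 rad (94.1°) between the endpoints.
Interpolate at f = 3/5 with slerp weights a = sin((1−f)δ)/sin δ ≈ 0.612, b = sin(fδ)/sin δ ≈ 0.836.
p = a·p₁ + b·p₂ ≈ (-0.604, 0.415, -0.681); φ = arcsin(p_z) ≈ -42.89°, λ = atan2(p_y, p_x) ≈ 145.53°.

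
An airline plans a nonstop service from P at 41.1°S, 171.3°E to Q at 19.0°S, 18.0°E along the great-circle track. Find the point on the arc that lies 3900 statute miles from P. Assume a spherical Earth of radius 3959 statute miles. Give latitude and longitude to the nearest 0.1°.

≈ 66.6°S, 71.5°E

Convert each endpoint to a unit vector on the sphere (x = cos φ cos λ, y = cos φ sin λ, z = sin φ).
The central angle between the endpoints is δ = arccos(p₁·p₂) ≈ 2.007 rad (115.0°). The total great-circle distance is δ·R ≈ 2.007 × 3959 ≈ 7946 mi, so the target fraction is f = 3900/7946 ≈ 0.491.
Interpolate at f ≈ 0.491 with slerp weights a = sin((1−f)δ)/sin δ ≈ 0.941, b = sin(fδ)/sin δ ≈ 0.919.
p = a·p₁ + b·p₂ ≈ (0.126, 0.376, -0.918); φ = arcsin(p_z) ≈ -66.65°, λ = atan2(p_y, p_x) ≈ 71.52°.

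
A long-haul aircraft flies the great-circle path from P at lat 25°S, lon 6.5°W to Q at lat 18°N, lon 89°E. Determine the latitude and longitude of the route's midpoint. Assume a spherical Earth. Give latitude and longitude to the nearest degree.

≈ lat 5°S, lon 43°E

Convert each endpoint to a unit vector on the sphere (x = cos φ cos λ, y = cos φ sin λ, z = sin φ).
The central angle between the endpoints is δ = arccos(p₁·p₂) ≈ 1.786 rad (102.3°).
Interpolate at f = 1/2 with slerp weights a = sin((1−f)δ)/sin δ ≈ 0.797, b = sin(fδ)/sin δ ≈ 0.797.
p = a·p₁ + b·p₂ ≈ (0.731, 0.676, -0.091); φ = arcsin(p_z) ≈ -5.20°, λ = atan2(p_y, p_x) ≈ 42.77°.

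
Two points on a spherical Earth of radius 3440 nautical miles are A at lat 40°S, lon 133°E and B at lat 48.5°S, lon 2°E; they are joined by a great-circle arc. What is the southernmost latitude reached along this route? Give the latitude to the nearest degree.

≈ 67°S

The great circle lies in the plane with unit normal n̂ = (p₁ × p₂)/|p₁ × p₂|.
Here n̂_z ≈ -0.387; the vertex latitude is φ_max = arccos|n̂_z| ≈ 67.2°.
Check via Clairaut: cos φ_max = |cos φ₁| · sin C = cos(40.0°)·sin(149.6°) ≈ 0.387, again giving ≈ 67.2°.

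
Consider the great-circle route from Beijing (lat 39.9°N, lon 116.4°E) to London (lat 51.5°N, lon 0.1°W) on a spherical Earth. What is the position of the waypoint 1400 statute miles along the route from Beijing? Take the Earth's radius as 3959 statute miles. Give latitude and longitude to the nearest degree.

Write both endpoints as unit vectors p₁, p₂ with components (cos φ cos λ, cos φ sin λ, sin φ).
The central angle between the endpoints is δ = arccos(p₁·p₂) ≈ 1.278 rad (73.2°). The total great-circle distance is δ·R ≈ 1.278 × 3959 ≈ 5058 mi, so the target fraction is f = 1400/5058 ≈ 0.277.
Interpolate at f ≈ 0.277 with slerp weights a = sin((1−f)δ)/sin δ ≈ 0.834, b = sin(fδ)/sin δ ≈ 0.362.
p = a·p₁ + b·p₂ ≈ (-0.059, 0.572, 0.818); φ = arcsin(p_z) ≈ 54.87°, λ = atan2(p_y, p_x) ≈ 95.90°.

≈ lat 55°N, lon 96°E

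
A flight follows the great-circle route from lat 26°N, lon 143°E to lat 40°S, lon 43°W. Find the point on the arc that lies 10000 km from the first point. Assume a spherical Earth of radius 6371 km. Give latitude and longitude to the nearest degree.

Write both endpoints as unit vectors p₁, p₂ with components (cos φ cos λ, cos φ sin λ, sin φ).
The central angle between the endpoints is δ = arccos(p₁·p₂) ≈ 2.882 rad (165.1°). The total great-circle distance is δ·R ≈ 2.882 × 6371 ≈ 18362 km, so the target fraction is f = 10000/18362 ≈ 0.545.
Interpolate at f ≈ 0.545 with slerp weights a = sin((1−f)δ)/sin δ ≈ 3.768, b = sin(fδ)/sin δ ≈ 3.897.
p = a·p₁ + b·p₂ ≈ (-0.521, 0.002, -0.853); φ = arcsin(p_z) ≈ -58.58°, λ = atan2(p_y, p_x) ≈ 179.78°.

≈ lat 59°S, lon 180°E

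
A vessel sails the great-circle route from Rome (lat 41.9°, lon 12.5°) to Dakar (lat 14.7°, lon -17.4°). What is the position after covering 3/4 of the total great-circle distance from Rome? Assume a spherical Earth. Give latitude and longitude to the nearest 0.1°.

Convert each endpoint to a unit vector on the sphere (x = cos φ cos λ, y = cos φ sin λ, z = sin φ).
The central angle between the endpoints is δ = arccos(p₁·p₂) ≈ 0.654 rad (37.5°).
Interpolate at f = 3/4 with slerp weights a = sin((1−f)δ)/sin δ ≈ 0.268, b = sin(fδ)/sin δ ≈ 0.774.
p = a·p₁ + b·p₂ ≈ (0.909, -0.181, 0.375); φ = arcsin(p_z) ≈ 22.04°, λ = atan2(p_y, p_x) ≈ -11.25°.

≈ lat 22.0°, lon -11.3°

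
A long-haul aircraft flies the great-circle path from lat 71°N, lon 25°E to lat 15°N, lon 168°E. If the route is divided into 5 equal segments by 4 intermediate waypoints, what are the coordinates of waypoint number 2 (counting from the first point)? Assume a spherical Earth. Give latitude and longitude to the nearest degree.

≈ lat 67°N, lon 144°E

Write both endpoints as unit vectors p₁, p₂ with components (cos φ cos λ, cos φ sin λ, sin φ).
The central angle between the endpoints is δ = arccos(p₁·p₂) ≈ 1.577 rad (90.4°).
Interpolate at f = 2/5 with slerp weights a = sin((1−f)δ)/sin δ ≈ 0.811, b = sin(fδ)/sin δ ≈ 0.590.
p = a·p₁ + b·p₂ ≈ (-0.318, 0.230, 0.920); φ = arcsin(p_z) ≈ 66.89°, λ = atan2(p_y, p_x) ≈ 144.11°.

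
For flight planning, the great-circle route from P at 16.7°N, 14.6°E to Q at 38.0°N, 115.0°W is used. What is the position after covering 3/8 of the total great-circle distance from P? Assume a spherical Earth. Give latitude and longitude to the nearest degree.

Convert each endpoint to a unit vector on the sphere (x = cos φ cos λ, y = cos φ sin λ, z = sin φ).
The central angle between the endpoints is δ = arccos(p₁·p₂) ≈ 1.880 rad (107.7°).
Interpolate at f = 3/8 with slerp weights a = sin((1−f)δ)/sin δ ≈ 0.969, b = sin(fδ)/sin δ ≈ 0.680.
p = a·p₁ + b·p₂ ≈ (0.671, -0.252, 0.697); φ = arcsin(p_z) ≈ 44.20°, λ = atan2(p_y, p_x) ≈ -20.58°.

≈ 44°N, 21°W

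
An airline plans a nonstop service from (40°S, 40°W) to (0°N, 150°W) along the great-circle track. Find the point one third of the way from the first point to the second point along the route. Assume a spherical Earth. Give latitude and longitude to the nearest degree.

≈ (39°S, 86°W)

From cos δ = sin φ₁ sin φ₂ + cos φ₁ cos φ₂ cos Δλ, the central angle is δ ≈ 1.836 rad (105.2°).
Interpolate at f = 1/3 with slerp weights a = sin((1−f)δ)/sin δ ≈ 0.974, b = sin(fδ)/sin δ ≈ 0.595.
p = a·p₁ + b·p₂ ≈ (0.056, -0.777, -0.626); φ = arcsin(p_z) ≈ -38.78°, λ = atan2(p_y, p_x) ≈ -85.86°.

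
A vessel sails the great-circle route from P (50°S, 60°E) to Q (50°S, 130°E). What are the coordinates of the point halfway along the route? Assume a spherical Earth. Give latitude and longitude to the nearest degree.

≈ (55°S, 95°E)

Write both endpoints as unit vectors p₁, p₂ with components (cos φ cos λ, cos φ sin λ, sin φ).
The central angle between the endpoints is δ = arccos(p₁·p₂) ≈ 0.755 rad (43.3°).
Interpolate at f = 1/2 with slerp weights a = sin((1−f)δ)/sin δ ≈ 0.538, b = sin(fδ)/sin δ ≈ 0.538.
p = a·p₁ + b·p₂ ≈ (-0.049, 0.564, -0.824); φ = arcsin(p_z) ≈ -55.50°, λ = atan2(p_y, p_x) ≈ 95.00°.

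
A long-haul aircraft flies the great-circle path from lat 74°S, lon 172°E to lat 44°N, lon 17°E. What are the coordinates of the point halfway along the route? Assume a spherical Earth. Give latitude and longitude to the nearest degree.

Convert each endpoint to a unit vector on the sphere (x = cos φ cos λ, y = cos φ sin λ, z = sin φ).
The central angle between the endpoints is δ = arccos(p₁·p₂) ≈ 2.582 rad (147.9°).
Interpolate at f = 1/2 with slerp weights a = sin((1−f)δ)/sin δ ≈ 1.810, b = sin(fδ)/sin δ ≈ 1.810.
p = a·p₁ + b·p₂ ≈ (0.751, 0.450, -0.483); φ = arcsin(p_z) ≈ -28.86°, λ = atan2(p_y, p_x) ≈ 30.93°.

≈ lat 29°S, lon 31°E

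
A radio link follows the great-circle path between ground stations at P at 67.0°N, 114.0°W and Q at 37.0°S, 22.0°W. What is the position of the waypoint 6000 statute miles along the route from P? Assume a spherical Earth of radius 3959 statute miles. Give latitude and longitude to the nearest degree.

Convert each endpoint to a unit vector on the sphere (x = cos φ cos λ, y = cos φ sin λ, z = sin φ).
The central angle between the endpoints is δ = arccos(p₁·p₂) ≈ 2.171 rad (124.4°). The total great-circle distance is δ·R ≈ 2.171 × 3959 ≈ 8595 mi, so the target fraction is f = 6000/8595 ≈ 0.698.
Interpolate at f ≈ 0.698 with slerp weights a = sin((1−f)δ)/sin δ ≈ 0.739, b = sin(fδ)/sin δ ≈ 1.210.
p = a·p₁ + b·p₂ ≈ (0.779, -0.626, -0.048); φ = arcsin(p_z) ≈ -2.76°, λ = atan2(p_y, p_x) ≈ -38.79°.

≈ 3°S, 39°W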